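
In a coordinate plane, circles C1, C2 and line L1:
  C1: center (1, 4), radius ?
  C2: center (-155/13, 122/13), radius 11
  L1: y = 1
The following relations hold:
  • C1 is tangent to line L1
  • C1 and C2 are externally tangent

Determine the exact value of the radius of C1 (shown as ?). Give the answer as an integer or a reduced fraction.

3

1. [C1‖L1]  r_C1² − 9 = 0  ⇒  r_C1 = 3 (r>0 drops 1)
2. [ext C1·C2]  r_C1² + 22r_C1 − 75 = 0  ⇒  r_C1 = 3 (r>0 drops 1)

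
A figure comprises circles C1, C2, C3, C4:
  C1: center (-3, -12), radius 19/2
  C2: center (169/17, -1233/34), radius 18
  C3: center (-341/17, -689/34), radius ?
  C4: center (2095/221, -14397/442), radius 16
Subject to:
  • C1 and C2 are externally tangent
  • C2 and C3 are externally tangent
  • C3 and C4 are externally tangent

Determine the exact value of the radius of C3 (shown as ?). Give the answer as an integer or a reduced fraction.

16

1. [ext C2·C3]  r_C3² + 36r_C3 − 832 = 0  ⇒  r_C3 = 16 (r>0 drops 1)
2. [ext C3·C4]  r_C3² + 32r_C3 − 768 = 0  ⇒  r_C3 = 16 (r>0 drops 1)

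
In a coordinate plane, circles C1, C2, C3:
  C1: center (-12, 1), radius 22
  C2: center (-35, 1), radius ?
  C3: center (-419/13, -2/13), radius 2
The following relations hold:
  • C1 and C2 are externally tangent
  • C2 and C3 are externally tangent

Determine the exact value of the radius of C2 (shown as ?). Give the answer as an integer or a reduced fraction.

1. [ext C1·C2]  r_C2² + 44r_C2 − 45 = 0  ⇒  r_C2 = 1 (r>0 drops 1)
2. [ext C2·C3]  r_C2² + 4r_C2 − 5 = 0  ⇒  r_C2 = 1 (r>0 drops 1)

1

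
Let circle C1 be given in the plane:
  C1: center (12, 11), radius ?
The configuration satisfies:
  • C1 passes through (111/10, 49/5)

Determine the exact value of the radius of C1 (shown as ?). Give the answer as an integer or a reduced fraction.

3/2

1. [C1∋P]  r_C1² − 9/4 = 0  ⇒  r_C1 = 3/2 (r>0 drops 1)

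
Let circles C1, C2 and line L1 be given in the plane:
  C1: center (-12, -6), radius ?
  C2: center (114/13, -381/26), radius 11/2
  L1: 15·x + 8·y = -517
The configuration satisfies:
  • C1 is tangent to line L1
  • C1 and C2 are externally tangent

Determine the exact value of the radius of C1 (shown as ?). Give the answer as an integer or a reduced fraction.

17

1. [C1‖L1]  r_C1² − 289 = 0  ⇒  r_C1 = 17 (r>0 drops 1)
2. [ext C1·C2]  r_C1² + 11r_C1 − 476 = 0  ⇒  r_C1 = 17 (r>0 drops 1)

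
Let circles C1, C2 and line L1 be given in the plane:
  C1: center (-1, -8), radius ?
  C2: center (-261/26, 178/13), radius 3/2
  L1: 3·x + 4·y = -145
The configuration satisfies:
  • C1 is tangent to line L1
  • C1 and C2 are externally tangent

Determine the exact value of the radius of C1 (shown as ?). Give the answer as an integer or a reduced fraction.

22

1. [C1‖L1]  r_C1² − 484 = 0  ⇒  r_C1 = 22 (r>0 drops 1)
2. [ext C1·C2]  r_C1² + 3r_C1 − 550 = 0  ⇒  r_C1 = 22 (r>0 drops 1)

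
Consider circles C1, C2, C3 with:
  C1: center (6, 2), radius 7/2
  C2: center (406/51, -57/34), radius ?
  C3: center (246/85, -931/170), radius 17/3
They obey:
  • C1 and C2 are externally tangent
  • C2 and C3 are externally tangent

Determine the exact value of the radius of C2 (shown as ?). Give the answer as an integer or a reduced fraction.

2/3

1. [ext C1·C2]  r_C2² + 7r_C2 − 46/9 = 0  ⇒  r_C2 = 2/3 (r>0 drops 1)
2. [ext C2·C3]  r_C2² + (34/3)r_C2 − 8 = 0  ⇒  r_C2 = 2/3 (r>0 drops 1)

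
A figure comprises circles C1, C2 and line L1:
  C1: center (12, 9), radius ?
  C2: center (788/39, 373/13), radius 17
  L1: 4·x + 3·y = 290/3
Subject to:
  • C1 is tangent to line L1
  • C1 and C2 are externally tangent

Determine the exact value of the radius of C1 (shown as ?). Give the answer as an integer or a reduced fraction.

13/3

1. [C1‖L1]  r_C1² − 169/9 = 0  ⇒  r_C1 = 13/3 (r>0 drops 1)
2. [ext C1·C2]  r_C1² + 34r_C1 − 1495/9 = 0  ⇒  r_C1 = 13/3 (r>0 drops 1)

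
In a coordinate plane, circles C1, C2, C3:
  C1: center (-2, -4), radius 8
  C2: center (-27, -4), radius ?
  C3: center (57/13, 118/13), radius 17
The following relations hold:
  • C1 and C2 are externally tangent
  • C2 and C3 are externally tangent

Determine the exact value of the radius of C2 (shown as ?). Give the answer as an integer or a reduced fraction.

1. [ext C1·C2]  r_C2² + 16r_C2 − 561 = 0  ⇒  r_C2 = 17 (r>0 drops 1)
2. [ext C2·C3]  r_C2² + 34r_C2 − 867 = 0  ⇒  r_C2 = 17 (r>0 drops 1)

17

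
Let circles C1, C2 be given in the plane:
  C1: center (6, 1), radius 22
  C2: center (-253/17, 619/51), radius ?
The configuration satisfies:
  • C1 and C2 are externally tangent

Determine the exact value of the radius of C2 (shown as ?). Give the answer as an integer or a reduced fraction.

5/3

1. [ext C1·C2]  r_C2² + 44r_C2 − 685/9 = 0  ⇒  r_C2 = 5/3 (r>0 drops 1)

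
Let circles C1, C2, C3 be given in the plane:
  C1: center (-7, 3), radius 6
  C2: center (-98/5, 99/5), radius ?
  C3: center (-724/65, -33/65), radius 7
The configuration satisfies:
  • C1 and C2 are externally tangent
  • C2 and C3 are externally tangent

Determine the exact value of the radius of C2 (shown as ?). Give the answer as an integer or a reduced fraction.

15

1. [ext C1·C2]  r_C2² + 12r_C2 − 405 = 0  ⇒  r_C2 = 15 (r>0 drops 1)
2. [ext C2·C3]  r_C2² + 14r_C2 − 435 = 0  ⇒  r_C2 = 15 (r>0 drops 1)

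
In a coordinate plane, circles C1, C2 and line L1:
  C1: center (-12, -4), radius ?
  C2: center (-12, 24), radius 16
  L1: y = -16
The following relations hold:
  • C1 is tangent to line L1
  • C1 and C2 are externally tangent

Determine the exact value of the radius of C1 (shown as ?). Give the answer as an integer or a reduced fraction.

1. [C1‖L1]  r_C1² − 144 = 0  ⇒  r_C1 = 12 (r>0 drops 1)
2. [ext C1·C2]  r_C1² + 32r_C1 − 528 = 0  ⇒  r_C1 = 12 (r>0 drops 1)

12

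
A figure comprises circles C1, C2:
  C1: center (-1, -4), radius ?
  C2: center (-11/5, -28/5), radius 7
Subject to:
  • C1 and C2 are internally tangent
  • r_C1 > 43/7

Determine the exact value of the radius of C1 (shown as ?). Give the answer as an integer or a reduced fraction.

9

1. [int C1,C2]  r_C1² − 14r_C1 + 45 = 0  ⇒  r_C1 = 5 or 9
2. given r_C1 > 43/7: keep 9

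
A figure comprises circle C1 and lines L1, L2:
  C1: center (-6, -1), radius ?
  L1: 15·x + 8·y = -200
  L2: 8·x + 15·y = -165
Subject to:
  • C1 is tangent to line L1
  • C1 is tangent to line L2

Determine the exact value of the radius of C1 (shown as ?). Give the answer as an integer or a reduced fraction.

6

1. [C1‖L1]  r_C1² − 36 = 0  ⇒  r_C1 = 6 (r>0 drops 1)
2. [C1‖L2]  r_C1² − 36 = 0  ⇒  r_C1 = 6 (r>0 drops 1)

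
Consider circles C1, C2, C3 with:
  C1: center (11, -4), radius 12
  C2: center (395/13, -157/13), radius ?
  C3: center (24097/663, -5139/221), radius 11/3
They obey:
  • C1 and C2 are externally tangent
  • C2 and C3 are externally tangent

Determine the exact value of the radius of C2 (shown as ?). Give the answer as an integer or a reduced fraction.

1. [ext C1·C2]  r_C2² + 24r_C2 − 297 = 0  ⇒  r_C2 = 9 (r>0 drops 1)
2. [ext C2·C3]  r_C2² + (22/3)r_C2 − 147 = 0  ⇒  r_C2 = 9 (r>0 drops 1)

9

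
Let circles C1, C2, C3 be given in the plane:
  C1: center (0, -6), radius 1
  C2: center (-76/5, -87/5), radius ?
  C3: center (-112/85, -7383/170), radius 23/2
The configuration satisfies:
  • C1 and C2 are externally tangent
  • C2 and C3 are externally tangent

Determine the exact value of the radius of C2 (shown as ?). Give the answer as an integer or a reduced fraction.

18

1. [ext C1·C2]  r_C2² + 2r_C2 − 360 = 0  ⇒  r_C2 = 18 (r>0 drops 1)
2. [ext C2·C3]  r_C2² + 23r_C2 − 738 = 0  ⇒  r_C2 = 18 (r>0 drops 1)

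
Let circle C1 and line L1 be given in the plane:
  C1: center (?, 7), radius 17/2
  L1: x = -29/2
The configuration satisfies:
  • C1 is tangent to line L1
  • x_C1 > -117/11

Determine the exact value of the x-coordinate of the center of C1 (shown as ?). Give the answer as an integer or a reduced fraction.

1. [C1‖L1]  x_C1² + 29x_C1 + 138 = 0  ⇒  x_C1 = -23 or -6
2. given x_C1 > -117/11: keep -6

-6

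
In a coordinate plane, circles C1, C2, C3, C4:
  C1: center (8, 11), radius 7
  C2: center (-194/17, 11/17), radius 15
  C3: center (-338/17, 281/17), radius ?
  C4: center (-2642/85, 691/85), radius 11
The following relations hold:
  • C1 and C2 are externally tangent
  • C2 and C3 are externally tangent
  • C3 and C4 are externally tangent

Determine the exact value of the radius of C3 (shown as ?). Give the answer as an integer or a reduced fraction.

3

1. [ext C2·C3]  r_C3² + 30r_C3 − 99 = 0  ⇒  r_C3 = 3 (r>0 drops 1)
2. [ext C3·C4]  r_C3² + 22r_C3 − 75 = 0  ⇒  r_C3 = 3 (r>0 drops 1)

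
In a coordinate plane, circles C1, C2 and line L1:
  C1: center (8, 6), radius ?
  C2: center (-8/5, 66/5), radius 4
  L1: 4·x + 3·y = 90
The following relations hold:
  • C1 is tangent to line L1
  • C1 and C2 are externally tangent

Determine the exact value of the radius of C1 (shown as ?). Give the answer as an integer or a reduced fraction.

8

1. [C1‖L1]  r_C1² − 64 = 0  ⇒  r_C1 = 8 (r>0 drops 1)
2. [ext C1·C2]  r_C1² + 8r_C1 − 128 = 0  ⇒  r_C1 = 8 (r>0 drops 1)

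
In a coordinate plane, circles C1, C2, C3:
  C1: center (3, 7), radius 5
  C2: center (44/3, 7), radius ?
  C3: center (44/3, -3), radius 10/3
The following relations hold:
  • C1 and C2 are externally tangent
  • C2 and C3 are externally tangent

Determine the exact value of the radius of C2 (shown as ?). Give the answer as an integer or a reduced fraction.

20/3

1. [ext C1·C2]  r_C2² + 10r_C2 − 1000/9 = 0  ⇒  r_C2 = 20/3 (r>0 drops 1)
2. [ext C2·C3]  r_C2² + (20/3)r_C2 − 800/9 = 0  ⇒  r_C2 = 20/3 (r>0 drops 1)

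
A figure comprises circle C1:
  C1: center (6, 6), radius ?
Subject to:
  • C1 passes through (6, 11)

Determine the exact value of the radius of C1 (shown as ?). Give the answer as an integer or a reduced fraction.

1. [C1∋P]  r_C1² − 25 = 0  ⇒  r_C1 = 5 (r>0 drops 1)

5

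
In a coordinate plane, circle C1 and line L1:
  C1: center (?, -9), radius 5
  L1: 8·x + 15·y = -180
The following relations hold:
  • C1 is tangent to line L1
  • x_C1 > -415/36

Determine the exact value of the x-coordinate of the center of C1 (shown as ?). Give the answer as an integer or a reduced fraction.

1. [C1‖L1]  x_C1² + (45/4)x_C1 − 325/4 = 0  ⇒  x_C1 = -65/4 or 5
2. given x_C1 > -415/36: keep 5

5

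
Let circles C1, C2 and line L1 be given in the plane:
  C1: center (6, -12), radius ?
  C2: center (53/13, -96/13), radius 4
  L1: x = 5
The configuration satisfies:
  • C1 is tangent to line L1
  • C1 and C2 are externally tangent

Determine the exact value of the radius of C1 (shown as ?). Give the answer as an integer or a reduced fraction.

1

1. [C1‖L1]  r_C1² − 1 = 0  ⇒  r_C1 = 1 (r>0 drops 1)
2. [ext C1·C2]  r_C1² + 8r_C1 − 9 = 0  ⇒  r_C1 = 1 (r>0 drops 1)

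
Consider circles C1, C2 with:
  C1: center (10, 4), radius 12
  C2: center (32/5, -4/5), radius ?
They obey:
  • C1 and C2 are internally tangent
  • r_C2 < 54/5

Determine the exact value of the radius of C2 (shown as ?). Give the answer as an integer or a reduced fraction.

6

1. [int C1,C2]  r_C2² − 24r_C2 + 108 = 0  ⇒  r_C2 = 6 or 18
2. given r_C2 < 54/5: keep 6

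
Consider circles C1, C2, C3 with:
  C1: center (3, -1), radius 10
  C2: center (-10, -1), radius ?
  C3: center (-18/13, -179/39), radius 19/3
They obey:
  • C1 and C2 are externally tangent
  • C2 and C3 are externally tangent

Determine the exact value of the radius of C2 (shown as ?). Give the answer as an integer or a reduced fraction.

3

1. [ext C1·C2]  r_C2² + 20r_C2 − 69 = 0  ⇒  r_C2 = 3 (r>0 drops 1)
2. [ext C2·C3]  r_C2² + (38/3)r_C2 − 47 = 0  ⇒  r_C2 = 3 (r>0 drops 1)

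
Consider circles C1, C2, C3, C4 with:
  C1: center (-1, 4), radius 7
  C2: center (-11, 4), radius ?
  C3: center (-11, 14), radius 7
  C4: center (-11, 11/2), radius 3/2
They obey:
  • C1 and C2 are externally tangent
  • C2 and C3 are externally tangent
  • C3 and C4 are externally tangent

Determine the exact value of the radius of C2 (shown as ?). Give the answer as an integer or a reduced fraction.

1. [ext C1·C2]  r_C2² + 14r_C2 − 51 = 0  ⇒  r_C2 = 3 (r>0 drops 1)
2. [ext C2·C3]  r_C2² + 14r_C2 − 51 = 0  ⇒  r_C2 = 3 (r>0 drops 1)

3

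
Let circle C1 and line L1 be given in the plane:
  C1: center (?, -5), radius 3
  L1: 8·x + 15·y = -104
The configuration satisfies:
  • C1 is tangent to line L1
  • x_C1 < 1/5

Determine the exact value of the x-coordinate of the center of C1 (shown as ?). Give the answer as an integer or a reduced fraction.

1. [C1‖L1]  x_C1² + (29/4)x_C1 − 55/2 = 0  ⇒  x_C1 = -10 or 11/4
2. given x_C1 < 1/5: keep -10

-10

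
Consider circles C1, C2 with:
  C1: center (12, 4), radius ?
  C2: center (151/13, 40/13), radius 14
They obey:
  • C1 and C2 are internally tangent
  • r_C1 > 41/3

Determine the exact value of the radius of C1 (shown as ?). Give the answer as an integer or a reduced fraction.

1. [int C1,C2]  r_C1² − 28r_C1 + 195 = 0  ⇒  r_C1 = 13 or 15
2. given r_C1 > 41/3: keep 15

15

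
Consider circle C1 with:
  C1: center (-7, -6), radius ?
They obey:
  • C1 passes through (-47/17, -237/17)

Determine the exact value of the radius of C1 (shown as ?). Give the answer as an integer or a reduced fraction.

1. [C1∋P]  r_C1² − 81 = 0  ⇒  r_C1 = 9 (r>0 drops 1)

9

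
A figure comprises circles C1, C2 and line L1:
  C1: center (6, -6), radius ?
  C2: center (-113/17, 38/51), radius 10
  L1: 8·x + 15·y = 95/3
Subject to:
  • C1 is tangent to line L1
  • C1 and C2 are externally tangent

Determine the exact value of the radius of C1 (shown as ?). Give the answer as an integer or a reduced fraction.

1. [C1‖L1]  r_C1² − 169/9 = 0  ⇒  r_C1 = 13/3 (r>0 drops 1)
2. [ext C1·C2]  r_C1² + 20r_C1 − 949/9 = 0  ⇒  r_C1 = 13/3 (r>0 drops 1)

13/3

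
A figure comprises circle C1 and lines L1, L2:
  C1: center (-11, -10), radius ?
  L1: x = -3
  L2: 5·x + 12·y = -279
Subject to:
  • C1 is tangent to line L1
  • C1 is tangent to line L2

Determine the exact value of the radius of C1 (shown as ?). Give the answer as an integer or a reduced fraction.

1. [C1‖L1]  r_C1² − 64 = 0  ⇒  r_C1 = 8 (r>0 drops 1)
2. [C1‖L2]  r_C1² − 64 = 0  ⇒  r_C1 = 8 (r>0 drops 1)

8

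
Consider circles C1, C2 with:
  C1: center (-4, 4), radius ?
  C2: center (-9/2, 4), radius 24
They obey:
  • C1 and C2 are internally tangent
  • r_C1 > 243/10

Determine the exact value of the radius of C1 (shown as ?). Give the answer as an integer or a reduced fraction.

1. [int C1,C2]  r_C1² − 48r_C1 + 2303/4 = 0  ⇒  r_C1 = 47/2 or 49/2
2. given r_C1 > 243/10: keep 49/2

49/2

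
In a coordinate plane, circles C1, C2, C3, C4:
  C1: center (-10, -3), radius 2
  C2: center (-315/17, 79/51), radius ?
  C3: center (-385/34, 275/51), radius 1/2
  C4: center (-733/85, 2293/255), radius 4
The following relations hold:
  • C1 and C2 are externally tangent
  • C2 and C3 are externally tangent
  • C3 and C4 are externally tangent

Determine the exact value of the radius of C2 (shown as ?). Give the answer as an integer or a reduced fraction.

23/3

1. [ext C1·C2]  r_C2² + 4r_C2 − 805/9 = 0  ⇒  r_C2 = 23/3 (r>0 drops 1)
2. [ext C2·C3]  r_C2² + 1r_C2 − 598/9 = 0  ⇒  r_C2 = 23/3 (r>0 drops 1)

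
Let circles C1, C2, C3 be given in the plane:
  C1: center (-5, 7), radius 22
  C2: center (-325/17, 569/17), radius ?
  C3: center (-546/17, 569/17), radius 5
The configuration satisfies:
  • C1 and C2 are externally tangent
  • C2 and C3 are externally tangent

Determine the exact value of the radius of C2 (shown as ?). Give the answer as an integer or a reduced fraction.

8

1. [ext C1·C2]  r_C2² + 44r_C2 − 416 = 0  ⇒  r_C2 = 8 (r>0 drops 1)
2. [ext C2·C3]  r_C2² + 10r_C2 − 144 = 0  ⇒  r_C2 = 8 (r>0 drops 1)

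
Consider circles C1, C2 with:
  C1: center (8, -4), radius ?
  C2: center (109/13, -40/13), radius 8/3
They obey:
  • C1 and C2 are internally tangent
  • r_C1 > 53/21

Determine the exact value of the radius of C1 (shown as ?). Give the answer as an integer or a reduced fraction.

1. [int C1,C2]  r_C1² − (16/3)r_C1 + 55/9 = 0  ⇒  r_C1 = 5/3 or 11/3
2. given r_C1 > 53/21: keep 11/3

11/3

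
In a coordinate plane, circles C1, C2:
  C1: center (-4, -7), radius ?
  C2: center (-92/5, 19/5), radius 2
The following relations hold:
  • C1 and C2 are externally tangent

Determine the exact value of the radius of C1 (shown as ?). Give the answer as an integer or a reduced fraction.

1. [ext C1·C2]  r_C1² + 4r_C1 − 320 = 0  ⇒  r_C1 = 16 (r>0 drops 1)

16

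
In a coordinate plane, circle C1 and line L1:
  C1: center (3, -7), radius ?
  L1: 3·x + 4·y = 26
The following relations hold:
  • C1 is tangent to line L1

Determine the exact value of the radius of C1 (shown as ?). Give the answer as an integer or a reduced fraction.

9

1. [C1‖L1]  r_C1² − 81 = 0  ⇒  r_C1 = 9 (r>0 drops 1)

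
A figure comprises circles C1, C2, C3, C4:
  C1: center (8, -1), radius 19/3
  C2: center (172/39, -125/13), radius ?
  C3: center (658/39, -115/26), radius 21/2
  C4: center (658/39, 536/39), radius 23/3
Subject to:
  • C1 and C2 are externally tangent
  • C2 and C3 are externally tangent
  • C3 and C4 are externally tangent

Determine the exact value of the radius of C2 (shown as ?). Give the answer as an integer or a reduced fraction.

1. [ext C1·C2]  r_C2² + (38/3)r_C2 − 47 = 0  ⇒  r_C2 = 3 (r>0 drops 1)
2. [ext C2·C3]  r_C2² + 21r_C2 − 72 = 0  ⇒  r_C2 = 3 (r>0 drops 1)

3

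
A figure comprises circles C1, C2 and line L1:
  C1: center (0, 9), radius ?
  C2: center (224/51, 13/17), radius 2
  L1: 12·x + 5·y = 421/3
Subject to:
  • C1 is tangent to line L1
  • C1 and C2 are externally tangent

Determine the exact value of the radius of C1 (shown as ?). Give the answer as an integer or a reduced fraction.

22/3

1. [C1‖L1]  r_C1² − 484/9 = 0  ⇒  r_C1 = 22/3 (r>0 drops 1)
2. [ext C1·C2]  r_C1² + 4r_C1 − 748/9 = 0  ⇒  r_C1 = 22/3 (r>0 drops 1)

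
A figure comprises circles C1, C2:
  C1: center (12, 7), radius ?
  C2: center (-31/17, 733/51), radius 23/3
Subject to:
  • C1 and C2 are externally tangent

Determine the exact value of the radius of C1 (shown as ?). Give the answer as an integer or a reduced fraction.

8

1. [ext C1·C2]  r_C1² + (46/3)r_C1 − 560/3 = 0  ⇒  r_C1 = 8 (r>0 drops 1)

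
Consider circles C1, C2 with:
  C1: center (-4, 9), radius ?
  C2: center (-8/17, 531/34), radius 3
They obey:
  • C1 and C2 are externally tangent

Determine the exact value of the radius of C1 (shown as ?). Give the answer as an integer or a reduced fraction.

1. [ext C1·C2]  r_C1² + 6r_C1 − 189/4 = 0  ⇒  r_C1 = 9/2 (r>0 drops 1)

9/2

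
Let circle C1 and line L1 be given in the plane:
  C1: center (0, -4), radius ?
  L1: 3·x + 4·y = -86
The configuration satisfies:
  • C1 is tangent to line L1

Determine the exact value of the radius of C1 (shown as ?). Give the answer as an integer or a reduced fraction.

14

1. [C1‖L1]  r_C1² − 196 = 0  ⇒  r_C1 = 14 (r>0 drops 1)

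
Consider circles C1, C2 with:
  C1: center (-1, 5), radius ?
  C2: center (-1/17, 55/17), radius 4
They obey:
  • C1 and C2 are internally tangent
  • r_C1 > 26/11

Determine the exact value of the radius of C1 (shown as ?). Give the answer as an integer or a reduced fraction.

6

1. [int C1,C2]  r_C1² − 8r_C1 + 12 = 0  ⇒  r_C1 = 2 or 6
2. given r_C1 > 26/11: keep 6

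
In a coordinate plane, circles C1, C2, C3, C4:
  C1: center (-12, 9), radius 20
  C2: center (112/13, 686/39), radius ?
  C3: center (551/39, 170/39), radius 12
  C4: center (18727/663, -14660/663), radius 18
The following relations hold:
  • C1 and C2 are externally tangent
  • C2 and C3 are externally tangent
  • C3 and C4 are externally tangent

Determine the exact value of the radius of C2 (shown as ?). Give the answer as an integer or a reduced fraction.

1. [ext C1·C2]  r_C2² + 40r_C2 − 889/9 = 0  ⇒  r_C2 = 7/3 (r>0 drops 1)
2. [ext C2·C3]  r_C2² + 24r_C2 − 553/9 = 0  ⇒  r_C2 = 7/3 (r>0 drops 1)

7/3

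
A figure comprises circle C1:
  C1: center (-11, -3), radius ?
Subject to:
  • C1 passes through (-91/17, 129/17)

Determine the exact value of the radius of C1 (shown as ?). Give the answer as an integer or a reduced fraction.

1. [C1∋P]  r_C1² − 144 = 0  ⇒  r_C1 = 12 (r>0 drops 1)

12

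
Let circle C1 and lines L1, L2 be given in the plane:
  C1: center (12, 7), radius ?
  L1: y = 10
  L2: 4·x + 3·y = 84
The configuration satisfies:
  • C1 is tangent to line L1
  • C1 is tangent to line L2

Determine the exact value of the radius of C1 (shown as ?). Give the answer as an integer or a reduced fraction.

3

1. [C1‖L1]  r_C1² − 9 = 0  ⇒  r_C1 = 3 (r>0 drops 1)
2. [C1‖L2]  r_C1² − 9 = 0  ⇒  r_C1 = 3 (r>0 drops 1)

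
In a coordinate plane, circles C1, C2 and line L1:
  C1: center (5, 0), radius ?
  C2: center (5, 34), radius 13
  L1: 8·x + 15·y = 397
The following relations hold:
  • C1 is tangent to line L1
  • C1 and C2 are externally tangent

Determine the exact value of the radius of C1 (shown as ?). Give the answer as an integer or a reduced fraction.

21

1. [C1‖L1]  r_C1² − 441 = 0  ⇒  r_C1 = 21 (r>0 drops 1)
2. [ext C1·C2]  r_C1² + 26r_C1 − 987 = 0  ⇒  r_C1 = 21 (r>0 drops 1)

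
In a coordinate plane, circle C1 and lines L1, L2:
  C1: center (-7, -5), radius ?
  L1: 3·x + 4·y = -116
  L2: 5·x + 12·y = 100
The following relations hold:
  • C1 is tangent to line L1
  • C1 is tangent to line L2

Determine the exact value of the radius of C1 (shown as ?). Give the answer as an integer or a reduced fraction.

15

1. [C1‖L1]  r_C1² − 225 = 0  ⇒  r_C1 = 15 (r>0 drops 1)
2. [C1‖L2]  r_C1² − 225 = 0  ⇒  r_C1 = 15 (r>0 drops 1)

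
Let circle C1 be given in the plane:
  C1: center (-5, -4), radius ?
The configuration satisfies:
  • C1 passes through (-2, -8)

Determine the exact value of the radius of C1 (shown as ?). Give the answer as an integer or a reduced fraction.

1. [C1∋P]  r_C1² − 25 = 0  ⇒  r_C1 = 5 (r>0 drops 1)

5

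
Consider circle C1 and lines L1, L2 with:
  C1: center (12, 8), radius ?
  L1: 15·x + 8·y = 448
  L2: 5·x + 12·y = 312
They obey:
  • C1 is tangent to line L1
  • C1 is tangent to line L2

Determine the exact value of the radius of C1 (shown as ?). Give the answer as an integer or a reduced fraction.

12

1. [C1‖L1]  r_C1² − 144 = 0  ⇒  r_C1 = 12 (r>0 drops 1)
2. [C1‖L2]  r_C1² − 144 = 0  ⇒  r_C1 = 12 (r>0 drops 1)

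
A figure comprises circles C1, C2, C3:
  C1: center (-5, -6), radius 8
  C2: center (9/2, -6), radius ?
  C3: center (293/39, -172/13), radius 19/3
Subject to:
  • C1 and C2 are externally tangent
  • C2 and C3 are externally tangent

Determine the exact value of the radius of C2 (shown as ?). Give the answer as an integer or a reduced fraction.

3/2

1. [ext C1·C2]  r_C2² + 16r_C2 − 105/4 = 0  ⇒  r_C2 = 3/2 (r>0 drops 1)
2. [ext C2·C3]  r_C2² + (38/3)r_C2 − 85/4 = 0  ⇒  r_C2 = 3/2 (r>0 drops 1)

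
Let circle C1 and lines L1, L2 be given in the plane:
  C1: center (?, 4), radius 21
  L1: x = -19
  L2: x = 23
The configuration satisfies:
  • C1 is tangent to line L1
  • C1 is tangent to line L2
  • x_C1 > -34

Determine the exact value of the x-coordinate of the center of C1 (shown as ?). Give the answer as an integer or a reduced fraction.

1. [C1‖L1]  x_C1² + 38x_C1 − 80 = 0  ⇒  x_C1 = -40 or 2
2. [C1‖L2]  x_C1² − 46x_C1 + 88 = 0  ⇒  x_C1 = 2 or 44

2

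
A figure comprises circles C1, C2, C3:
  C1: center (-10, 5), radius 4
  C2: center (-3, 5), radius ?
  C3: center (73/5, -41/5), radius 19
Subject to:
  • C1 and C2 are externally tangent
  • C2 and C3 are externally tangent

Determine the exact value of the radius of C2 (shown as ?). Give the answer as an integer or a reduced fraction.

1. [ext C1·C2]  r_C2² + 8r_C2 − 33 = 0  ⇒  r_C2 = 3 (r>0 drops 1)
2. [ext C2·C3]  r_C2² + 38r_C2 − 123 = 0  ⇒  r_C2 = 3 (r>0 drops 1)

3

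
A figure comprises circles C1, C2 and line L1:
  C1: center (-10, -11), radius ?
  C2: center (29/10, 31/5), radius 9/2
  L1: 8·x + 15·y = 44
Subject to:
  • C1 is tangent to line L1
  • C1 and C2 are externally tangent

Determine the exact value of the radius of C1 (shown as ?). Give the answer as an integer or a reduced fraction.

1. [C1‖L1]  r_C1² − 289 = 0  ⇒  r_C1 = 17 (r>0 drops 1)
2. [ext C1·C2]  r_C1² + 9r_C1 − 442 = 0  ⇒  r_C1 = 17 (r>0 drops 1)

17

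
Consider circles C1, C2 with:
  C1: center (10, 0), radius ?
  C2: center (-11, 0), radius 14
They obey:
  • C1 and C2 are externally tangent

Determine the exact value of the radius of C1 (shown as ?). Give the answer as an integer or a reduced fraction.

7

1. [ext C1·C2]  r_C1² + 28r_C1 − 245 = 0  ⇒  r_C1 = 7 (r>0 drops 1)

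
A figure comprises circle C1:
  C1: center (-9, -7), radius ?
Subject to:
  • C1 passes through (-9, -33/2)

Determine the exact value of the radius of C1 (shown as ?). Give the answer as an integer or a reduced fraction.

19/2

1. [C1∋P]  r_C1² − 361/4 = 0  ⇒  r_C1 = 19/2 (r>0 drops 1)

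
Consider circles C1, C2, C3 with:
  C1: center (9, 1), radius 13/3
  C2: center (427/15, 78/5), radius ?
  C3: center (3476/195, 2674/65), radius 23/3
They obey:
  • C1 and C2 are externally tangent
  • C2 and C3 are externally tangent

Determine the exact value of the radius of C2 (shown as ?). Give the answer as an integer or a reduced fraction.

1. [ext C1·C2]  r_C2² + (26/3)r_C2 − 1720/3 = 0  ⇒  r_C2 = 20 (r>0 drops 1)
2. [ext C2·C3]  r_C2² + (46/3)r_C2 − 2120/3 = 0  ⇒  r_C2 = 20 (r>0 drops 1)

20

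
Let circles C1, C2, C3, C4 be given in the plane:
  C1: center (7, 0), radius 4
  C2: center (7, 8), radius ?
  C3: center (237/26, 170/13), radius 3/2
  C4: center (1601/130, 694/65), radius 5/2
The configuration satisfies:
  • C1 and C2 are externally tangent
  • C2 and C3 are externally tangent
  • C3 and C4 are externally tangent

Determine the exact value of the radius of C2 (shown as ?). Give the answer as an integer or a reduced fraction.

1. [ext C1·C2]  r_C2² + 8r_C2 − 48 = 0  ⇒  r_C2 = 4 (r>0 drops 1)
2. [ext C2·C3]  r_C2² + 3r_C2 − 28 = 0  ⇒  r_C2 = 4 (r>0 drops 1)

4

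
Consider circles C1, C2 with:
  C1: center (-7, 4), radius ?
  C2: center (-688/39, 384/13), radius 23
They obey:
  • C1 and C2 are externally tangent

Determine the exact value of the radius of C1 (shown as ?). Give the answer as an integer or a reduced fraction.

1. [ext C1·C2]  r_C1² + 46r_C1 − 2128/9 = 0  ⇒  r_C1 = 14/3 (r>0 drops 1)

14/3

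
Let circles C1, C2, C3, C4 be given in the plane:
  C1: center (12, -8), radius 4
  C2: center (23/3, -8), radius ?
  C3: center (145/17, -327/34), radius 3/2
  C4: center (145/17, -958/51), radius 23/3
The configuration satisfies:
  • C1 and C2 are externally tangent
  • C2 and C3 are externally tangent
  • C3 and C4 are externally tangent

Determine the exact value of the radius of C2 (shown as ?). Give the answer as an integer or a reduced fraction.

1/3

1. [ext C1·C2]  r_C2² + 8r_C2 − 25/9 = 0  ⇒  r_C2 = 1/3 (r>0 drops 1)
2. [ext C2·C3]  r_C2² + 3r_C2 − 10/9 = 0  ⇒  r_C2 = 1/3 (r>0 drops 1)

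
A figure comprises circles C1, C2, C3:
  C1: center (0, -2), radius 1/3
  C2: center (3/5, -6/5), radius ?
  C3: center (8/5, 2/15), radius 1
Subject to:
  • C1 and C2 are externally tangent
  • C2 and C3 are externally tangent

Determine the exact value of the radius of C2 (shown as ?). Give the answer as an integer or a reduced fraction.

2/3

1. [ext C1·C2]  r_C2² + (2/3)r_C2 − 8/9 = 0  ⇒  r_C2 = 2/3 (r>0 drops 1)
2. [ext C2·C3]  r_C2² + 2r_C2 − 16/9 = 0  ⇒  r_C2 = 2/3 (r>0 drops 1)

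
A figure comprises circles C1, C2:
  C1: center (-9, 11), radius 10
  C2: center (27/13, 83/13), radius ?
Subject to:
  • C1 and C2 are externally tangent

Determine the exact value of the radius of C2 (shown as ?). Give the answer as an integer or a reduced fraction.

2

1. [ext C1·C2]  r_C2² + 20r_C2 − 44 = 0  ⇒  r_C2 = 2 (r>0 drops 1)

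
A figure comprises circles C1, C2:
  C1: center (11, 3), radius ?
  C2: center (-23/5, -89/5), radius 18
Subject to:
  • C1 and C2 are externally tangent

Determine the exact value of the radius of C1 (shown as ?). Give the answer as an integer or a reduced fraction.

1. [ext C1·C2]  r_C1² + 36r_C1 − 352 = 0  ⇒  r_C1 = 8 (r>0 drops 1)

8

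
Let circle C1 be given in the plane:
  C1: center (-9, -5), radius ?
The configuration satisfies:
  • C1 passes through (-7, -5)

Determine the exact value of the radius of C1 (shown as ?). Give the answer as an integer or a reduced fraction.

2

1. [C1∋P]  r_C1² − 4 = 0  ⇒  r_C1 = 2 (r>0 drops 1)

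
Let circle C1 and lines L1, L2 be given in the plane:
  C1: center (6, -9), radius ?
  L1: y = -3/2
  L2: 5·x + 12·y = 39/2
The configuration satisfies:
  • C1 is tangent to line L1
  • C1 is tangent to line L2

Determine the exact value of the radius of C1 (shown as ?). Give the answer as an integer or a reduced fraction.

15/2

1. [C1‖L1]  r_C1² − 225/4 = 0  ⇒  r_C1 = 15/2 (r>0 drops 1)
2. [C1‖L2]  r_C1² − 225/4 = 0  ⇒  r_C1 = 15/2 (r>0 drops 1)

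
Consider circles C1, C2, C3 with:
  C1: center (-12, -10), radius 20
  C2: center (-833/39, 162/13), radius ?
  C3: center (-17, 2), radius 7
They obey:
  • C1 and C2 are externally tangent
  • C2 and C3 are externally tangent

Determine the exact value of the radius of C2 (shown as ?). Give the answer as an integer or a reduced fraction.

1. [ext C1·C2]  r_C2² + 40r_C2 − 1729/9 = 0  ⇒  r_C2 = 13/3 (r>0 drops 1)
2. [ext C2·C3]  r_C2² + 14r_C2 − 715/9 = 0  ⇒  r_C2 = 13/3 (r>0 drops 1)

13/3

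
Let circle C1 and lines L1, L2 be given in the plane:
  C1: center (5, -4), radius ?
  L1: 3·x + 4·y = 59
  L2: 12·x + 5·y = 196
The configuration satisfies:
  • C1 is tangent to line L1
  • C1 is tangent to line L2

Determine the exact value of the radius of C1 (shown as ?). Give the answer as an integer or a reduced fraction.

1. [C1‖L1]  r_C1² − 144 = 0  ⇒  r_C1 = 12 (r>0 drops 1)
2. [C1‖L2]  r_C1² − 144 = 0  ⇒  r_C1 = 12 (r>0 drops 1)

12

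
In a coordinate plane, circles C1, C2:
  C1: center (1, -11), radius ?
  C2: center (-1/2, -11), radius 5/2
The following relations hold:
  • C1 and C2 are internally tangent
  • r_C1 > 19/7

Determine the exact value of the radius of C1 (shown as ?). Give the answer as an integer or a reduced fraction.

1. [int C1,C2]  r_C1² − 5r_C1 + 4 = 0  ⇒  r_C1 = 1 or 4
2. given r_C1 > 19/7: keep 4

4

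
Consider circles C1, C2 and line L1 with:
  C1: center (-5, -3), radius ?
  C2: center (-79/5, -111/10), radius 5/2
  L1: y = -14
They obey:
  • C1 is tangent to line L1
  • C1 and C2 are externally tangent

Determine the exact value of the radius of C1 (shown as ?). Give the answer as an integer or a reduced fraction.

11

1. [C1‖L1]  r_C1² − 121 = 0  ⇒  r_C1 = 11 (r>0 drops 1)
2. [ext C1·C2]  r_C1² + 5r_C1 − 176 = 0  ⇒  r_C1 = 11 (r>0 drops 1)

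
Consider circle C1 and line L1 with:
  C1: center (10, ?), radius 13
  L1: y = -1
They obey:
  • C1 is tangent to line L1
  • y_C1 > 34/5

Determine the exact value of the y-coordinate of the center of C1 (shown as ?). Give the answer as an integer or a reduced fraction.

12

1. [C1‖L1]  y_C1² + 2y_C1 − 168 = 0  ⇒  y_C1 = -14 or 12
2. given y_C1 > 34/5: keep 12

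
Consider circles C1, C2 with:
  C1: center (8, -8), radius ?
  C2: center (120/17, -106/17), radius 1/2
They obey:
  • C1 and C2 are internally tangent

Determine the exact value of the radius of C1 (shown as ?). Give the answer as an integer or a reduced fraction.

5/2

1. [int C1,C2]  r_C1² − 1r_C1 − 15/4 = 0  ⇒  r_C1 = 5/2 (r>0 drops 1)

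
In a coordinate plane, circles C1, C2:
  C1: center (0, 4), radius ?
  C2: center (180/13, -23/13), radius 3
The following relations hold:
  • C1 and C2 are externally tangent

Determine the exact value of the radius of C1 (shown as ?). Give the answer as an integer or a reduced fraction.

1. [ext C1·C2]  r_C1² + 6r_C1 − 216 = 0  ⇒  r_C1 = 12 (r>0 drops 1)

12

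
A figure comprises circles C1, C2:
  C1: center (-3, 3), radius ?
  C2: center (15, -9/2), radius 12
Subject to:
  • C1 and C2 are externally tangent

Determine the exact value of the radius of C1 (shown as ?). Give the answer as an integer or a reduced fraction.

15/2

1. [ext C1·C2]  r_C1² + 24r_C1 − 945/4 = 0  ⇒  r_C1 = 15/2 (r>0 drops 1)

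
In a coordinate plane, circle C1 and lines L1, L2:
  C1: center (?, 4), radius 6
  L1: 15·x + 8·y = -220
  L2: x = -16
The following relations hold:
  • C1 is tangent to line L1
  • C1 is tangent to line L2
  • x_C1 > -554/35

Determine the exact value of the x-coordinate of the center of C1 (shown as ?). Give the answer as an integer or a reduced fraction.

-10

1. [C1‖L1]  x_C1² + (168/5)x_C1 + 236 = 0  ⇒  x_C1 = -118/5 or -10
2. [C1‖L2]  x_C1² + 32x_C1 + 220 = 0  ⇒  x_C1 = -22 or -10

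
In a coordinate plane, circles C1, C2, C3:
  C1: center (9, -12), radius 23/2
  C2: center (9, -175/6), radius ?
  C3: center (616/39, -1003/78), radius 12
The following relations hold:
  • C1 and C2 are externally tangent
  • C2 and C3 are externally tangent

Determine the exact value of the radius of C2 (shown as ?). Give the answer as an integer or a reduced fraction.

1. [ext C1·C2]  r_C2² + 23r_C2 − 1462/9 = 0  ⇒  r_C2 = 17/3 (r>0 drops 1)
2. [ext C2·C3]  r_C2² + 24r_C2 − 1513/9 = 0  ⇒  r_C2 = 17/3 (r>0 drops 1)

17/3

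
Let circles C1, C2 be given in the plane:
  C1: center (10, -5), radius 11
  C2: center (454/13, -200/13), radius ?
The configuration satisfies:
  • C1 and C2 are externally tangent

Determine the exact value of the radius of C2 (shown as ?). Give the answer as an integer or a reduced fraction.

1. [ext C1·C2]  r_C2² + 22r_C2 − 608 = 0  ⇒  r_C2 = 16 (r>0 drops 1)

16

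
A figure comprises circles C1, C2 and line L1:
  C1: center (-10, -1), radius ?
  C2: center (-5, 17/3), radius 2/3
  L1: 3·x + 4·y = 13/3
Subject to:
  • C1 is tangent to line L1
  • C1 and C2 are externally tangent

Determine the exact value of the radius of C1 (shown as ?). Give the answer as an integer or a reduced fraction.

23/3

1. [C1‖L1]  r_C1² − 529/9 = 0  ⇒  r_C1 = 23/3 (r>0 drops 1)
2. [ext C1·C2]  r_C1² + (4/3)r_C1 − 69 = 0  ⇒  r_C1 = 23/3 (r>0 drops 1)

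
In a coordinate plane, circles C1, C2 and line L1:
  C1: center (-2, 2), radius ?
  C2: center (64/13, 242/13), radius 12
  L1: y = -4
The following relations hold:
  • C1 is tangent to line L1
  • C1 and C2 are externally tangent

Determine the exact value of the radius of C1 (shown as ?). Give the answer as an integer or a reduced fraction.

1. [C1‖L1]  r_C1² − 36 = 0  ⇒  r_C1 = 6 (r>0 drops 1)
2. [ext C1·C2]  r_C1² + 24r_C1 − 180 = 0  ⇒  r_C1 = 6 (r>0 drops 1)

6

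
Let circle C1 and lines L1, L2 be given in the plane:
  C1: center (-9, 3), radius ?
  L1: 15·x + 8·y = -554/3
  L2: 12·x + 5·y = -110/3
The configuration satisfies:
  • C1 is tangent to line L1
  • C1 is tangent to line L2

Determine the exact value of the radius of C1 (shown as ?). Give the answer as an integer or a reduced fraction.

1. [C1‖L1]  r_C1² − 169/9 = 0  ⇒  r_C1 = 13/3 (r>0 drops 1)
2. [C1‖L2]  r_C1² − 169/9 = 0  ⇒  r_C1 = 13/3 (r>0 drops 1)

13/3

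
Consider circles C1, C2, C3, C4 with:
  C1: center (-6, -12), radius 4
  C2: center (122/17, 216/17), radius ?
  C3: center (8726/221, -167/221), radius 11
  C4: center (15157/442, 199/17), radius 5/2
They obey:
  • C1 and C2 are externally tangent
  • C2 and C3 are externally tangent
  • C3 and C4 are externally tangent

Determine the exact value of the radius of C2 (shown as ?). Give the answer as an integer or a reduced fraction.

1. [ext C1·C2]  r_C2² + 8r_C2 − 768 = 0  ⇒  r_C2 = 24 (r>0 drops 1)
2. [ext C2·C3]  r_C2² + 22r_C2 − 1104 = 0  ⇒  r_C2 = 24 (r>0 drops 1)

24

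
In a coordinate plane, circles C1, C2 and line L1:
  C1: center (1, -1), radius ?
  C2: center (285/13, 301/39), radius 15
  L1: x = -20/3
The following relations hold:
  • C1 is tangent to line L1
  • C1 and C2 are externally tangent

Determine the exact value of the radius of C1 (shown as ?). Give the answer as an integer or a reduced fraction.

1. [C1‖L1]  r_C1² − 529/9 = 0  ⇒  r_C1 = 23/3 (r>0 drops 1)
2. [ext C1·C2]  r_C1² + 30r_C1 − 2599/9 = 0  ⇒  r_C1 = 23/3 (r>0 drops 1)

23/3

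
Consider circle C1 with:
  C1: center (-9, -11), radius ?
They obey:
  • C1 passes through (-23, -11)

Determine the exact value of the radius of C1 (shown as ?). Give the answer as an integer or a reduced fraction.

14

1. [C1∋P]  r_C1² − 196 = 0  ⇒  r_C1 = 14 (r>0 drops 1)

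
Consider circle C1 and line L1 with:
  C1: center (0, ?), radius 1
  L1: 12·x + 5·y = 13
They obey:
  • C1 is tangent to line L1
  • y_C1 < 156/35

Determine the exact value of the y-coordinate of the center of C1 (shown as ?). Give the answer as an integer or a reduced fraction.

1. [C1‖L1]  y_C1² − (26/5)y_C1 = 0  ⇒  y_C1 = 0 or 26/5
2. given y_C1 < 156/35: keep 0

0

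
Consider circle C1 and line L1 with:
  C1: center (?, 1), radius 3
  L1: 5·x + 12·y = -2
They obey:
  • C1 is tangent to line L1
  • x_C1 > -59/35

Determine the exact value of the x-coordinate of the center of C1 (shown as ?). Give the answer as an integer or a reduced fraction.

1. [C1‖L1]  x_C1² + (28/5)x_C1 − 53 = 0  ⇒  x_C1 = -53/5 or 5
2. given x_C1 > -59/35: keep 5

5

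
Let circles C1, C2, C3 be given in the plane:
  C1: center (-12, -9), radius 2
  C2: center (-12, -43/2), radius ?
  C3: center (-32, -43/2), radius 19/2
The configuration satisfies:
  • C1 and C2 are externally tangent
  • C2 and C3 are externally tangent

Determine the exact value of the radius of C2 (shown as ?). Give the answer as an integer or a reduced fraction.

21/2

1. [ext C1·C2]  r_C2² + 4r_C2 − 609/4 = 0  ⇒  r_C2 = 21/2 (r>0 drops 1)
2. [ext C2·C3]  r_C2² + 19r_C2 − 1239/4 = 0  ⇒  r_C2 = 21/2 (r>0 drops 1)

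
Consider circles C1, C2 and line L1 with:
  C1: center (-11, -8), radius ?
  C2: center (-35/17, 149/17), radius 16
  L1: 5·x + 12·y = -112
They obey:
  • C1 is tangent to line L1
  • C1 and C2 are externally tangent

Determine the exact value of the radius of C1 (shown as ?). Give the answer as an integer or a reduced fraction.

3

1. [C1‖L1]  r_C1² − 9 = 0  ⇒  r_C1 = 3 (r>0 drops 1)
2. [ext C1·C2]  r_C1² + 32r_C1 − 105 = 0  ⇒  r_C1 = 3 (r>0 drops 1)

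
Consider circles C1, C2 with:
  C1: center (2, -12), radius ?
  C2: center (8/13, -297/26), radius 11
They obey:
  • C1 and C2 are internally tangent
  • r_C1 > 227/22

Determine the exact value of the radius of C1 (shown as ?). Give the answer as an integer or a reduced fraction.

1. [int C1,C2]  r_C1² − 22r_C1 + 475/4 = 0  ⇒  r_C1 = 19/2 or 25/2
2. given r_C1 > 227/22: keep 25/2

25/2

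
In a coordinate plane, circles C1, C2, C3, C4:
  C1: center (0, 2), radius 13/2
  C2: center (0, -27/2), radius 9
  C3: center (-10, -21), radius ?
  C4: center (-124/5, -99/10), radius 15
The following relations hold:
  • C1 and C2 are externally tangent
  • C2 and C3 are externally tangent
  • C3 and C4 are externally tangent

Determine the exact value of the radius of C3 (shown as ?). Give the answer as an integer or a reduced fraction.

7/2

1. [ext C2·C3]  r_C3² + 18r_C3 − 301/4 = 0  ⇒  r_C3 = 7/2 (r>0 drops 1)
2. [ext C3·C4]  r_C3² + 30r_C3 − 469/4 = 0  ⇒  r_C3 = 7/2 (r>0 drops 1)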